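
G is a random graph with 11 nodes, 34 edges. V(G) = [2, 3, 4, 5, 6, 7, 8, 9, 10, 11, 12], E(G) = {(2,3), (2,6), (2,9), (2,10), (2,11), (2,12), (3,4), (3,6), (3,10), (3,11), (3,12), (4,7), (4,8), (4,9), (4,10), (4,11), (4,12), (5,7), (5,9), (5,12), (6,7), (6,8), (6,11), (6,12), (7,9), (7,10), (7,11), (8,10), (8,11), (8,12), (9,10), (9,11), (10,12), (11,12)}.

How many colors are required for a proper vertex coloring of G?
Clique number ω(G) = 5 (lower bound: χ ≥ ω).
The clique on [2, 3, 6, 11, 12] has size 5, forcing χ ≥ 5, and the coloring below uses 5 colors, so χ(G) = 5.
A valid 5-coloring: color 1: [5, 10, 11]; color 2: [9, 12]; color 3: [4, 6]; color 4: [3, 7, 8]; color 5: [2].

χ(G) = 5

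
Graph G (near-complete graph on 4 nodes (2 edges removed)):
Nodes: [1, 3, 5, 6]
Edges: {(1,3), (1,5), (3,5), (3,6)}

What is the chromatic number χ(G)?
Clique number ω(G) = 3 (lower bound: χ ≥ ω).
The clique on [1, 3, 5] has size 3, forcing χ ≥ 3, and the coloring below uses 3 colors, so χ(G) = 3.
A valid 3-coloring: color 1: [3]; color 2: [5, 6]; color 3: [1].

χ(G) = 3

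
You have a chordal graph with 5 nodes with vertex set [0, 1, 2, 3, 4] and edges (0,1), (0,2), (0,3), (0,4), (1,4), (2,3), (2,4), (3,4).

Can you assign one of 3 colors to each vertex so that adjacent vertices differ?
The clique on vertices [0, 2, 3, 4] has size 4 > 3, so it alone needs 4 colors.

No, G is not 3-colorable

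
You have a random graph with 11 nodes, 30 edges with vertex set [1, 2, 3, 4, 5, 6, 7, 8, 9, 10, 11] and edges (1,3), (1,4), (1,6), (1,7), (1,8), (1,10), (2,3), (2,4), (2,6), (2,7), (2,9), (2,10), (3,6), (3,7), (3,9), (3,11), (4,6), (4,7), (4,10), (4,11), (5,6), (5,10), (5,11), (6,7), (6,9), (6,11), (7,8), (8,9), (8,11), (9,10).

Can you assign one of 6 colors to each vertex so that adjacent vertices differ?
Yes, G is 6-colorable

A valid 6-coloring: color 1: [6, 8, 10]; color 2: [1, 2, 11]; color 3: [3, 4, 5]; color 4: [7, 9].
(χ(G) = 4 ≤ 6.)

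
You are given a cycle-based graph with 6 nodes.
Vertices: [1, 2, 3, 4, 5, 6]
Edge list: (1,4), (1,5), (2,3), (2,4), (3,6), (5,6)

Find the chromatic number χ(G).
χ(G) = 2

Clique number ω(G) = 2 (lower bound: χ ≥ ω).
The graph is bipartite (no odd cycle), so 2 colors suffice: χ(G) = 2.
A valid 2-coloring: color 1: [3, 4, 5]; color 2: [1, 2, 6].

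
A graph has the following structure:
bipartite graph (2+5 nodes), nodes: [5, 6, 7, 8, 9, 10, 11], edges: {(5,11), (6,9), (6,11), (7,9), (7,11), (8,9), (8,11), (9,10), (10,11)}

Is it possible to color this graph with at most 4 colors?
A valid 4-coloring: color 1: [9, 11]; color 2: [5, 6, 7, 8, 10].
(χ(G) = 2 ≤ 4.)

Yes, G is 4-colorable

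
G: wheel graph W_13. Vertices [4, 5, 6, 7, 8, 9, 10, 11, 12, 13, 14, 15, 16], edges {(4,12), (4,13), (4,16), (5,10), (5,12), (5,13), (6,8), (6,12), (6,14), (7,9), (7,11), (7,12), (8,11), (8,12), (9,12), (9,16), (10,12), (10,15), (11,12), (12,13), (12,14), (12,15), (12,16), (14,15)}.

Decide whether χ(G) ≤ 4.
Yes, G is 4-colorable

A valid 4-coloring: color 1: [12]; color 2: [4, 5, 6, 9, 11, 15]; color 3: [7, 8, 10, 13, 14, 16].
(χ(G) = 3 ≤ 4.)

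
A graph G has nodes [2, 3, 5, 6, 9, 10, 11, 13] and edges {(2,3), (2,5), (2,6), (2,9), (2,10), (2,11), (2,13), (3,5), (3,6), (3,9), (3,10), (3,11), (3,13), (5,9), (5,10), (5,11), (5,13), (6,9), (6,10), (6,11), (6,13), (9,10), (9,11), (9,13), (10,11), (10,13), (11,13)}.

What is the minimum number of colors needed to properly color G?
χ(G) = 7

Clique number ω(G) = 7 (lower bound: χ ≥ ω).
The clique on [2, 3, 5, 9, 10, 11, 13] has size 7, forcing χ ≥ 7, and the coloring below uses 7 colors, so χ(G) = 7.
A valid 7-coloring: color 1: [2]; color 2: [11]; color 3: [13]; color 4: [10]; color 5: [3]; color 6: [9]; color 7: [5, 6].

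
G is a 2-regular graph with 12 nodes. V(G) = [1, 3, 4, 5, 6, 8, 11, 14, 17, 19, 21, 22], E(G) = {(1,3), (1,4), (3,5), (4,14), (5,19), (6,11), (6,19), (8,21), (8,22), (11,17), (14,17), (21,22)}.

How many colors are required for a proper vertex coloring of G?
Clique number ω(G) = 3 (lower bound: χ ≥ ω).
The clique on [8, 21, 22] has size 3, forcing χ ≥ 3, and the coloring below uses 3 colors, so χ(G) = 3.
A valid 3-coloring: color 1: [1, 11, 14, 19, 22]; color 2: [4, 5, 6, 17, 21]; color 3: [3, 8].

χ(G) = 3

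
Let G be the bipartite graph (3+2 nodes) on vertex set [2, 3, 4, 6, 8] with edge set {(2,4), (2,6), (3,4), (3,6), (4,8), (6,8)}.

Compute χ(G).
Clique number ω(G) = 2 (lower bound: χ ≥ ω).
The graph is bipartite (no odd cycle), so 2 colors suffice: χ(G) = 2.
A valid 2-coloring: color 1: [4, 6]; color 2: [2, 3, 8].

χ(G) = 2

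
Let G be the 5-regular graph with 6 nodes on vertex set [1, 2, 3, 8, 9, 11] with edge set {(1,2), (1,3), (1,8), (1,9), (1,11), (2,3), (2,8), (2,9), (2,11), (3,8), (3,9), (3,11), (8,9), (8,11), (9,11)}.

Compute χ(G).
χ(G) = 6

Clique number ω(G) = 6 (lower bound: χ ≥ ω).
The clique on [1, 2, 3, 8, 9, 11] has size 6, forcing χ ≥ 6, and the coloring below uses 6 colors, so χ(G) = 6.
A valid 6-coloring: color 1: [1]; color 2: [2]; color 3: [9]; color 4: [3]; color 5: [8]; color 6: [11].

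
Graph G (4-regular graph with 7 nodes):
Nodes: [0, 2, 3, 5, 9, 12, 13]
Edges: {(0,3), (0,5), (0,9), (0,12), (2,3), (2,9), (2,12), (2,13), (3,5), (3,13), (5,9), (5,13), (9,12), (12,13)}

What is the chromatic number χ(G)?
χ(G) = 4

Clique number ω(G) = 3 (lower bound: χ ≥ ω).
Suppose a proper 3-coloring c exists. The clique [0, 3, 5] takes 3 distinct colors; by symmetry let c(0) = 1, c(3) = 2, c(5) = 3.
- Vertex 9: neighbors [0, 5] already have colors [1, 3] ⇒ c(9) = 2.
- Vertex 12: neighbors [0, 9] already have colors [1, 2] ⇒ c(12) = 3.
- Vertex 2: neighbors [3, 12] already have colors [2, 3] ⇒ c(2) = 1.
- Vertex 13: neighbors [2, 3, 5] already have colors [1, 2, 3] — all 3 colors blocked. Contradiction.
The forced assignments end in a contradiction, so G has no proper 3-coloring (χ ≥ 4).
The coloring below uses 4 colors, so χ(G) = 4.
A valid 4-coloring: color 1: [0, 13]; color 2: [5, 12]; color 3: [3, 9]; color 4: [2].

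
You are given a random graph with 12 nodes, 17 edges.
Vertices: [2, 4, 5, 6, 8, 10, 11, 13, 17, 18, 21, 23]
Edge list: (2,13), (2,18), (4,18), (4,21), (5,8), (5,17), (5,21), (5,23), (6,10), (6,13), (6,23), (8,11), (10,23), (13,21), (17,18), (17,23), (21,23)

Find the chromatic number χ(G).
χ(G) = 3

Clique number ω(G) = 3 (lower bound: χ ≥ ω).
The clique on [6, 10, 23] has size 3, forcing χ ≥ 3, and the coloring below uses 3 colors, so χ(G) = 3.
A valid 3-coloring: color 1: [8, 13, 18, 23]; color 2: [2, 10, 11, 17, 21]; color 3: [4, 5, 6].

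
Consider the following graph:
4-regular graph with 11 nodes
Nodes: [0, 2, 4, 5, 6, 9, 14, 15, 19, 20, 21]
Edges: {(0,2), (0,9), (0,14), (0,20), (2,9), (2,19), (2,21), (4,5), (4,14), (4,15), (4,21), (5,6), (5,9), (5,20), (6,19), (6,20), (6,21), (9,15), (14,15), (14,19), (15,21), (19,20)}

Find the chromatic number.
Clique number ω(G) = 3 (lower bound: χ ≥ ω).
The clique on [0, 2, 9] has size 3, forcing χ ≥ 3, and the coloring below uses 3 colors, so χ(G) = 3.
A valid 3-coloring: color 1: [0, 5, 15, 19]; color 2: [9, 14, 20, 21]; color 3: [2, 4, 6].

χ(G) = 3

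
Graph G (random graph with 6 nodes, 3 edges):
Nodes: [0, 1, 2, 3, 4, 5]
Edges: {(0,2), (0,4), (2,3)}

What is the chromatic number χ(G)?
Clique number ω(G) = 2 (lower bound: χ ≥ ω).
The graph is bipartite (no odd cycle), so 2 colors suffice: χ(G) = 2.
A valid 2-coloring: color 1: [0, 1, 3, 5]; color 2: [2, 4].

χ(G) = 2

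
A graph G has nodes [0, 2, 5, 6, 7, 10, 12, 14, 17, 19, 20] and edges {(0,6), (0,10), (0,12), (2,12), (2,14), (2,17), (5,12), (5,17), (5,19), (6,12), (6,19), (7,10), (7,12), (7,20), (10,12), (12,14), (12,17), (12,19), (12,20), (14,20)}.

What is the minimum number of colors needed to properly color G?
χ(G) = 3

Clique number ω(G) = 3 (lower bound: χ ≥ ω).
The clique on [0, 10, 12] has size 3, forcing χ ≥ 3, and the coloring below uses 3 colors, so χ(G) = 3.
A valid 3-coloring: color 1: [12]; color 2: [0, 7, 14, 17, 19]; color 3: [2, 5, 6, 10, 20].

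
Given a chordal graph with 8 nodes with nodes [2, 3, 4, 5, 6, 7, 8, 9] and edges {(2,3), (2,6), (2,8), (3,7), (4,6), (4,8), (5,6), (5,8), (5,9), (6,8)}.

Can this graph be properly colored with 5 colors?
Yes, G is 5-colorable

A valid 5-coloring: color 1: [3, 8, 9]; color 2: [6, 7]; color 3: [2, 4, 5].
(χ(G) = 3 ≤ 5.)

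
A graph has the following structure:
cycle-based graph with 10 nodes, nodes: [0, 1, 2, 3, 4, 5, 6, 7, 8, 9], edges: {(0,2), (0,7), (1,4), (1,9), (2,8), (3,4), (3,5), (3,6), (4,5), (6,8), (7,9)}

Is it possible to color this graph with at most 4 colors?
A valid 4-coloring: color 1: [1, 3, 7, 8]; color 2: [0, 4, 6, 9]; color 3: [2, 5].
(χ(G) = 3 ≤ 4.)

Yes, G is 4-colorable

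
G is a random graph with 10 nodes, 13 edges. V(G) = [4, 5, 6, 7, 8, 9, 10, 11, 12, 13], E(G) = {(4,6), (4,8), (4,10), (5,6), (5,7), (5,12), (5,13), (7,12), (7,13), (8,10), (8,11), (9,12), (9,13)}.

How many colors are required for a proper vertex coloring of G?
Clique number ω(G) = 3 (lower bound: χ ≥ ω).
The clique on [4, 8, 10] has size 3, forcing χ ≥ 3, and the coloring below uses 3 colors, so χ(G) = 3.
A valid 3-coloring: color 1: [4, 5, 9, 11]; color 2: [6, 7, 8]; color 3: [10, 12, 13].

χ(G) = 3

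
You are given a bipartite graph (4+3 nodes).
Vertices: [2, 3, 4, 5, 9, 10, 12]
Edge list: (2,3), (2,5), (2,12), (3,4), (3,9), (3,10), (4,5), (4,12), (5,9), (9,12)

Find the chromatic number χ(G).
χ(G) = 2

Clique number ω(G) = 2 (lower bound: χ ≥ ω).
The graph is bipartite (no odd cycle), so 2 colors suffice: χ(G) = 2.
A valid 2-coloring: color 1: [3, 5, 12]; color 2: [2, 4, 9, 10].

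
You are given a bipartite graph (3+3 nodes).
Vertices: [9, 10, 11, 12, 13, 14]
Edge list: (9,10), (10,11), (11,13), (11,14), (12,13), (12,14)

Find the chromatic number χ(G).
χ(G) = 2

Clique number ω(G) = 2 (lower bound: χ ≥ ω).
The graph is bipartite (no odd cycle), so 2 colors suffice: χ(G) = 2.
A valid 2-coloring: color 1: [9, 11, 12]; color 2: [10, 13, 14].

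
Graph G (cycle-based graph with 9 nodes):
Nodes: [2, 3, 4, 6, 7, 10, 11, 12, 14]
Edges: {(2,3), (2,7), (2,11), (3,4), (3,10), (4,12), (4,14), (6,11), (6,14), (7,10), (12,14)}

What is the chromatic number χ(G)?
Clique number ω(G) = 3 (lower bound: χ ≥ ω).
The clique on [4, 12, 14] has size 3, forcing χ ≥ 3, and the coloring below uses 3 colors, so χ(G) = 3.
A valid 3-coloring: color 1: [3, 7, 11, 14]; color 2: [2, 4, 6, 10]; color 3: [12].

χ(G) = 3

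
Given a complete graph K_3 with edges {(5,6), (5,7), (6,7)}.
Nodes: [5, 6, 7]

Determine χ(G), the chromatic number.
Clique number ω(G) = 3 (lower bound: χ ≥ ω).
The clique on [5, 6, 7] has size 3, forcing χ ≥ 3, and the coloring below uses 3 colors, so χ(G) = 3.
A valid 3-coloring: color 1: [7]; color 2: [6]; color 3: [5].

χ(G) = 3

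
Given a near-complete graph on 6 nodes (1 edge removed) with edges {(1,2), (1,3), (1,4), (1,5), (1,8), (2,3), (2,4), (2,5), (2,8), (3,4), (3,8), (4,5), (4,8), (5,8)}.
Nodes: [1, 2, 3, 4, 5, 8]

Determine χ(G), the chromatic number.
Clique number ω(G) = 5 (lower bound: χ ≥ ω).
The clique on [1, 2, 3, 4, 8] has size 5, forcing χ ≥ 5, and the coloring below uses 5 colors, so χ(G) = 5.
A valid 5-coloring: color 1: [2]; color 2: [1]; color 3: [4]; color 4: [8]; color 5: [3, 5].

χ(G) = 5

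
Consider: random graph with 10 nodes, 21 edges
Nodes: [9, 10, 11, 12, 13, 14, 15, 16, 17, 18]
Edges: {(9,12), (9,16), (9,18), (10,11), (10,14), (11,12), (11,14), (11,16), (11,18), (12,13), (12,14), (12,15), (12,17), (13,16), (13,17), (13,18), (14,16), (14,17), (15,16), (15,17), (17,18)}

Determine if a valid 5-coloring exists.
A valid 5-coloring: color 1: [10, 12, 16, 18]; color 2: [9, 11, 17]; color 3: [13, 14, 15].
(χ(G) = 3 ≤ 5.)

Yes, G is 5-colorable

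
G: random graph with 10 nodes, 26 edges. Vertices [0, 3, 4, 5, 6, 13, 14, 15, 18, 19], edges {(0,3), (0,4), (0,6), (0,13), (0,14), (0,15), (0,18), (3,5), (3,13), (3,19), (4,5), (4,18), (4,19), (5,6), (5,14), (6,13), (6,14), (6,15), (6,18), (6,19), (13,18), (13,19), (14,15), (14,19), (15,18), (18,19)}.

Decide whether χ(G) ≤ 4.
A valid 4-coloring: color 1: [3, 4, 6]; color 2: [0, 5, 19]; color 3: [14, 18]; color 4: [13, 15].
(χ(G) = 4 ≤ 4.)

Yes, G is 4-colorable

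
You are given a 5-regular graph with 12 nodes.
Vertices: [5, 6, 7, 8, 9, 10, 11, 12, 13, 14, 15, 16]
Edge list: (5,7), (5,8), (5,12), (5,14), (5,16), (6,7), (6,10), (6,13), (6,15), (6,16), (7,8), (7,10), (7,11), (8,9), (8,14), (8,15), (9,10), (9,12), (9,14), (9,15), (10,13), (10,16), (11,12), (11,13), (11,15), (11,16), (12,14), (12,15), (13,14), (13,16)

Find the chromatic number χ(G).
Clique number ω(G) = 4 (lower bound: χ ≥ ω).
The clique on [6, 10, 13, 16] has size 4, forcing χ ≥ 4, and the coloring below uses 4 colors, so χ(G) = 4.
A valid 4-coloring: color 1: [8, 12, 13]; color 2: [5, 6, 9, 11]; color 3: [7, 14, 15, 16]; color 4: [10].

χ(G) = 4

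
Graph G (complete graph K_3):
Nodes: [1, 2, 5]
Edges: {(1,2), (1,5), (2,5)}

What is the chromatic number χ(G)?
χ(G) = 3

Clique number ω(G) = 3 (lower bound: χ ≥ ω).
The clique on [1, 2, 5] has size 3, forcing χ ≥ 3, and the coloring below uses 3 colors, so χ(G) = 3.
A valid 3-coloring: color 1: [5]; color 2: [2]; color 3: [1].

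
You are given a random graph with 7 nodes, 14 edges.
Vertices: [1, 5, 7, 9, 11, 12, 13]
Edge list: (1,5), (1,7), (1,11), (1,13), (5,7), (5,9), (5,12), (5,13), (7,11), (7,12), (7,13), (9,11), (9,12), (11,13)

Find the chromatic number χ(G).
Clique number ω(G) = 4 (lower bound: χ ≥ ω).
The clique on [1, 7, 11, 13] has size 4, forcing χ ≥ 4, and the coloring below uses 4 colors, so χ(G) = 4.
A valid 4-coloring: color 1: [7, 9]; color 2: [5, 11]; color 3: [1, 12]; color 4: [13].

χ(G) = 4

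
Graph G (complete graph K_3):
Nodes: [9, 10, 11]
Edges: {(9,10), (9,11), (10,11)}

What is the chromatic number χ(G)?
χ(G) = 3

Clique number ω(G) = 3 (lower bound: χ ≥ ω).
The clique on [9, 10, 11] has size 3, forcing χ ≥ 3, and the coloring below uses 3 colors, so χ(G) = 3.
A valid 3-coloring: color 1: [10]; color 2: [11]; color 3: [9].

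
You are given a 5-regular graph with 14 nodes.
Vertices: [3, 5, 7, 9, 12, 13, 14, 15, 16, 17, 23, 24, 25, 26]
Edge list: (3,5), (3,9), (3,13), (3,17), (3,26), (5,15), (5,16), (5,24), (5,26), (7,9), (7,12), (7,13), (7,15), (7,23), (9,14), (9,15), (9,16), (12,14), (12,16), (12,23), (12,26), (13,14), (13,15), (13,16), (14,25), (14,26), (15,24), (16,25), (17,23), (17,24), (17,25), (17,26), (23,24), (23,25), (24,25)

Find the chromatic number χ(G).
χ(G) = 4

Clique number ω(G) = 4 (lower bound: χ ≥ ω).
The clique on [17, 23, 24, 25] has size 4, forcing χ ≥ 4, and the coloring below uses 4 colors, so χ(G) = 4.
A valid 4-coloring: color 1: [7, 16, 24, 26]; color 2: [3, 14, 15, 23]; color 3: [5, 9, 12, 13, 17]; color 4: [25].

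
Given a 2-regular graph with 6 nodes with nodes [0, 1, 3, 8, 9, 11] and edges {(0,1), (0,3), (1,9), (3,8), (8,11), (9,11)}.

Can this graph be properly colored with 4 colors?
A valid 4-coloring: color 1: [1, 3, 11]; color 2: [0, 8, 9].
(χ(G) = 2 ≤ 4.)

Yes, G is 4-colorable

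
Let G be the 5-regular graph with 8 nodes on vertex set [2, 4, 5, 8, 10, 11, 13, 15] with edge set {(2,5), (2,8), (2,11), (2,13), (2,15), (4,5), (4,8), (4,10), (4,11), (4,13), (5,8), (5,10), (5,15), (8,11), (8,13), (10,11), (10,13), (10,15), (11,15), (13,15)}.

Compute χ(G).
χ(G) = 4

Clique number ω(G) = 3 (lower bound: χ ≥ ω).
Odd cycle [10, 15, 2, 8, 4] needs 3 colors (χ ≥ 3).
Vertex 5 is adjacent to every vertex of [2, 4, 8, 10, 15], which already need 3 colors among themselves, so 5 needs a new color (χ ≥ 4).
The coloring below uses 4 colors, so χ(G) = 4.
A valid 4-coloring: color 1: [5, 11, 13]; color 2: [8, 10]; color 3: [4, 15]; color 4: [2].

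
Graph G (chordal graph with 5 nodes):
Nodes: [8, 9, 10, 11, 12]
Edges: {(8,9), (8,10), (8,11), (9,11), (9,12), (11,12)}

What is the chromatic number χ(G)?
χ(G) = 3

Clique number ω(G) = 3 (lower bound: χ ≥ ω).
The clique on [8, 9, 11] has size 3, forcing χ ≥ 3, and the coloring below uses 3 colors, so χ(G) = 3.
A valid 3-coloring: color 1: [9, 10]; color 2: [11]; color 3: [8, 12].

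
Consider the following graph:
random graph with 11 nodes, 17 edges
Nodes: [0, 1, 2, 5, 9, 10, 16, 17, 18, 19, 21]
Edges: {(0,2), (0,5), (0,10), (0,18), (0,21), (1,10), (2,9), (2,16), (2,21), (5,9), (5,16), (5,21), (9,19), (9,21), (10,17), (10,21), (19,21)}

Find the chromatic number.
χ(G) = 3

Clique number ω(G) = 3 (lower bound: χ ≥ ω).
The clique on [0, 2, 21] has size 3, forcing χ ≥ 3, and the coloring below uses 3 colors, so χ(G) = 3.
A valid 3-coloring: color 1: [1, 16, 17, 18, 21]; color 2: [0, 9]; color 3: [2, 5, 10, 19].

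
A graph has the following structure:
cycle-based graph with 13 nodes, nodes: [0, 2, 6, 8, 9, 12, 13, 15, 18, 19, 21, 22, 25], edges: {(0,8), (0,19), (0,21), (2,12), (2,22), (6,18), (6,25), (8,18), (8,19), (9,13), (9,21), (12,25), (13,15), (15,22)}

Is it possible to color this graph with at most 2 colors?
The clique on vertices [0, 8, 19] has size 3 > 2, so it alone needs 3 colors.

No, G is not 2-colorable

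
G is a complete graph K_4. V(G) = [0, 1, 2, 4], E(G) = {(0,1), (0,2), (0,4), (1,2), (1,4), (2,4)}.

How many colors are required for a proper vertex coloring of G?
χ(G) = 4

Clique number ω(G) = 4 (lower bound: χ ≥ ω).
The clique on [0, 1, 2, 4] has size 4, forcing χ ≥ 4, and the coloring below uses 4 colors, so χ(G) = 4.
A valid 4-coloring: color 1: [4]; color 2: [2]; color 3: [1]; color 4: [0].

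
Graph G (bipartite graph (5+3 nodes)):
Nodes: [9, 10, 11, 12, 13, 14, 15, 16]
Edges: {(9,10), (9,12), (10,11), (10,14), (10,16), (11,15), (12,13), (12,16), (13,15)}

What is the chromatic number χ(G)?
χ(G) = 2

Clique number ω(G) = 2 (lower bound: χ ≥ ω).
The graph is bipartite (no odd cycle), so 2 colors suffice: χ(G) = 2.
A valid 2-coloring: color 1: [10, 12, 15]; color 2: [9, 11, 13, 14, 16].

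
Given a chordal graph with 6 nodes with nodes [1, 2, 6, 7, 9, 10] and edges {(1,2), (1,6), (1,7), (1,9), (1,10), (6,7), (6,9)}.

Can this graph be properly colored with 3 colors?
A valid 3-coloring: color 1: [1]; color 2: [2, 6, 10]; color 3: [7, 9].
(χ(G) = 3 ≤ 3.)

Yes, G is 3-colorable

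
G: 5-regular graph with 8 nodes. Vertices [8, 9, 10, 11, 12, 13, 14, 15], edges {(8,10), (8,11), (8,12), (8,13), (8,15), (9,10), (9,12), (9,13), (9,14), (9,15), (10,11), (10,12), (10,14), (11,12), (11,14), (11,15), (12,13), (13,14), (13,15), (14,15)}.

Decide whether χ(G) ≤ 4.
A valid 4-coloring: color 1: [12, 14]; color 2: [10, 15]; color 3: [11, 13]; color 4: [8, 9].
(χ(G) = 4 ≤ 4.)

Yes, G is 4-colorable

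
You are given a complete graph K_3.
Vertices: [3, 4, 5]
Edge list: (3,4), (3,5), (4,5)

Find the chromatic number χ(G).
χ(G) = 3

Clique number ω(G) = 3 (lower bound: χ ≥ ω).
The clique on [3, 4, 5] has size 3, forcing χ ≥ 3, and the coloring below uses 3 colors, so χ(G) = 3.
A valid 3-coloring: color 1: [3]; color 2: [4]; color 3: [5].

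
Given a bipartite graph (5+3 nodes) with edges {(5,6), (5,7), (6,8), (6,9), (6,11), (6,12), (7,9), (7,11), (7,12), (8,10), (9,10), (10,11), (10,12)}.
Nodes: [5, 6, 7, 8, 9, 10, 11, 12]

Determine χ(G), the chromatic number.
χ(G) = 2

Clique number ω(G) = 2 (lower bound: χ ≥ ω).
The graph is bipartite (no odd cycle), so 2 colors suffice: χ(G) = 2.
A valid 2-coloring: color 1: [6, 7, 10]; color 2: [5, 8, 9, 11, 12].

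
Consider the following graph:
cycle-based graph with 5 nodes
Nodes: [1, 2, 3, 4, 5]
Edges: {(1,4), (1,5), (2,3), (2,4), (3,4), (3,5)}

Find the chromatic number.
Clique number ω(G) = 3 (lower bound: χ ≥ ω).
The clique on [2, 3, 4] has size 3, forcing χ ≥ 3, and the coloring below uses 3 colors, so χ(G) = 3.
A valid 3-coloring: color 1: [1, 3]; color 2: [4, 5]; color 3: [2].

χ(G) = 3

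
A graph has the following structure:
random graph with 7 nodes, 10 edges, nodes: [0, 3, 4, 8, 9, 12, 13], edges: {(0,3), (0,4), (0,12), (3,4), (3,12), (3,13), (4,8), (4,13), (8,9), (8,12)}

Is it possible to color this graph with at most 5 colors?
Yes, G is 5-colorable

A valid 5-coloring: color 1: [3, 8]; color 2: [4, 9, 12]; color 3: [0, 13].
(χ(G) = 3 ≤ 5.)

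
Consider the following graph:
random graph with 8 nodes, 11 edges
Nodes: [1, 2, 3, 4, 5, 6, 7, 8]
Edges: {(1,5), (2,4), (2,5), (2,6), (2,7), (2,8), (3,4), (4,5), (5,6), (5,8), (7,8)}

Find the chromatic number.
χ(G) = 3

Clique number ω(G) = 3 (lower bound: χ ≥ ω).
The clique on [2, 5, 8] has size 3, forcing χ ≥ 3, and the coloring below uses 3 colors, so χ(G) = 3.
A valid 3-coloring: color 1: [3, 5, 7]; color 2: [1, 2]; color 3: [4, 6, 8].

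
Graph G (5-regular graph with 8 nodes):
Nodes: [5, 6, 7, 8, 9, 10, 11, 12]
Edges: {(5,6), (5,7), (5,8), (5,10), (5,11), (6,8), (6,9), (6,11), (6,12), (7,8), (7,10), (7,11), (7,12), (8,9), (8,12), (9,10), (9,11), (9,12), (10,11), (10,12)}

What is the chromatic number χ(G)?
χ(G) = 4

Clique number ω(G) = 4 (lower bound: χ ≥ ω).
The clique on [6, 8, 9, 12] has size 4, forcing χ ≥ 4, and the coloring below uses 4 colors, so χ(G) = 4.
A valid 4-coloring: color 1: [6, 7]; color 2: [5, 9]; color 3: [8, 10]; color 4: [11, 12].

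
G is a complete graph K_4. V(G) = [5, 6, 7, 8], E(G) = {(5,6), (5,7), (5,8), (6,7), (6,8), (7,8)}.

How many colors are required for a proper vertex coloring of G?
χ(G) = 4

Clique number ω(G) = 4 (lower bound: χ ≥ ω).
The clique on [5, 6, 7, 8] has size 4, forcing χ ≥ 4, and the coloring below uses 4 colors, so χ(G) = 4.
A valid 4-coloring: color 1: [7]; color 2: [5]; color 3: [8]; color 4: [6].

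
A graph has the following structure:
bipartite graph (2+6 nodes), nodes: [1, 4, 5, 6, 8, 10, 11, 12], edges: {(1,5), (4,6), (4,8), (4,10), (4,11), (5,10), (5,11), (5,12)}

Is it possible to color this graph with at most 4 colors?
A valid 4-coloring: color 1: [4, 5]; color 2: [1, 6, 8, 10, 11, 12].
(χ(G) = 2 ≤ 4.)

Yes, G is 4-colorable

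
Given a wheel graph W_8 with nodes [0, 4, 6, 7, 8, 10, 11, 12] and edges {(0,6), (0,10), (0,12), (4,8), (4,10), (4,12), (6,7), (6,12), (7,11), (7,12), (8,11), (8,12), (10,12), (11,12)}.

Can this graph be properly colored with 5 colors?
A valid 5-coloring: color 1: [12]; color 2: [7, 8, 10]; color 3: [0, 4, 11]; color 4: [6].
(χ(G) = 4 ≤ 5.)

Yes, G is 5-colorable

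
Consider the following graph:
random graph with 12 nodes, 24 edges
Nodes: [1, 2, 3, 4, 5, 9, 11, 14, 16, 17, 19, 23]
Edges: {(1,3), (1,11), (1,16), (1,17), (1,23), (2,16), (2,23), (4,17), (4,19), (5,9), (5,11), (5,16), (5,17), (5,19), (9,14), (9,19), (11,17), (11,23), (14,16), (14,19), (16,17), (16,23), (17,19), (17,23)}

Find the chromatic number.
χ(G) = 4

Clique number ω(G) = 4 (lower bound: χ ≥ ω).
The clique on [1, 16, 17, 23] has size 4, forcing χ ≥ 4, and the coloring below uses 4 colors, so χ(G) = 4.
A valid 4-coloring: color 1: [2, 3, 9, 17]; color 2: [11, 16, 19]; color 3: [1, 4, 5, 14]; color 4: [23].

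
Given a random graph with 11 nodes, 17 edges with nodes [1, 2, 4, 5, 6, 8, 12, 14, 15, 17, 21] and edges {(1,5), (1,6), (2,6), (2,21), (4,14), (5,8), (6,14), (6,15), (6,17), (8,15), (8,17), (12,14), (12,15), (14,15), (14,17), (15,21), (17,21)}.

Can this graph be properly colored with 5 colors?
A valid 5-coloring: color 1: [1, 2, 8, 14]; color 2: [4, 5, 15, 17]; color 3: [6, 12, 21].
(χ(G) = 3 ≤ 5.)

Yes, G is 5-colorable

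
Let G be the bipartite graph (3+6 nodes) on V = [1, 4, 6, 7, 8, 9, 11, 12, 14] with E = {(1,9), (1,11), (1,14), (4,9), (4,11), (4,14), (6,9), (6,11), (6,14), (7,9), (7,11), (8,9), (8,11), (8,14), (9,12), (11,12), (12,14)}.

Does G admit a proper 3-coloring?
A valid 3-coloring: color 1: [9, 11, 14]; color 2: [1, 4, 6, 7, 8, 12].
(χ(G) = 2 ≤ 3.)

Yes, G is 3-colorable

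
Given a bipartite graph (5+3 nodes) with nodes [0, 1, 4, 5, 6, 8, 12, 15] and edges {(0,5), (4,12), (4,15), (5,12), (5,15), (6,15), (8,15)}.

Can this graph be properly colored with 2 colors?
Yes, G is 2-colorable

A valid 2-coloring: color 1: [0, 1, 12, 15]; color 2: [4, 5, 6, 8].
(χ(G) = 2 ≤ 2.)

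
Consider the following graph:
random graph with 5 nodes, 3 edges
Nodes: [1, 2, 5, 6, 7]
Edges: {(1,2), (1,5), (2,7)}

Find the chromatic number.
Clique number ω(G) = 2 (lower bound: χ ≥ ω).
The graph is bipartite (no odd cycle), so 2 colors suffice: χ(G) = 2.
A valid 2-coloring: color 1: [2, 5, 6]; color 2: [1, 7].

χ(G) = 2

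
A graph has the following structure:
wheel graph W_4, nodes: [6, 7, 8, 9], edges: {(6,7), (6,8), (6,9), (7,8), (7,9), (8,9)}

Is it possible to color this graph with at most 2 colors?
No, G is not 2-colorable

The clique on vertices [6, 7, 8, 9] has size 4 > 2, so it alone needs 4 colors.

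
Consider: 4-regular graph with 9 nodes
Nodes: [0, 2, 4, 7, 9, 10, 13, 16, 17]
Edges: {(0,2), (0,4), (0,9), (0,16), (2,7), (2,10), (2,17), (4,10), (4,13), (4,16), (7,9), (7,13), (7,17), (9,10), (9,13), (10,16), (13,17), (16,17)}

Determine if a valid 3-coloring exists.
Yes, G is 3-colorable

A valid 3-coloring: color 1: [4, 9, 17]; color 2: [2, 13, 16]; color 3: [0, 7, 10].
(χ(G) = 3 ≤ 3.)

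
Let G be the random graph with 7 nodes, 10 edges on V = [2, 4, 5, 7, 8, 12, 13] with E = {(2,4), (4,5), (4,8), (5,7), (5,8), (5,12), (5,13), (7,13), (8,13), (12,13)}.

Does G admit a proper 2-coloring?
The clique on vertices [4, 5, 8] has size 3 > 2, so it alone needs 3 colors.

No, G is not 2-colorable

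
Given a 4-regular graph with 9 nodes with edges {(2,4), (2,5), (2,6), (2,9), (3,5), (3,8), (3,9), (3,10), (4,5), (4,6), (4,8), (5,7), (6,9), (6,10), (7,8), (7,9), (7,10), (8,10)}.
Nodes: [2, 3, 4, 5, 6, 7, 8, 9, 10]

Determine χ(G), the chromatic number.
χ(G) = 3

Clique number ω(G) = 3 (lower bound: χ ≥ ω).
The clique on [2, 6, 9] has size 3, forcing χ ≥ 3, and the coloring below uses 3 colors, so χ(G) = 3.
A valid 3-coloring: color 1: [5, 6, 8]; color 2: [4, 9, 10]; color 3: [2, 3, 7].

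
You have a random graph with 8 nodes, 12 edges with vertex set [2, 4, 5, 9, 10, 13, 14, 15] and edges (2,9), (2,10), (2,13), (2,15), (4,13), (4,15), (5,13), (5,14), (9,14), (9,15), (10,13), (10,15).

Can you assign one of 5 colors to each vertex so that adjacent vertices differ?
Yes, G is 5-colorable

A valid 5-coloring: color 1: [13, 14, 15]; color 2: [2, 4, 5]; color 3: [9, 10].
(χ(G) = 3 ≤ 5.)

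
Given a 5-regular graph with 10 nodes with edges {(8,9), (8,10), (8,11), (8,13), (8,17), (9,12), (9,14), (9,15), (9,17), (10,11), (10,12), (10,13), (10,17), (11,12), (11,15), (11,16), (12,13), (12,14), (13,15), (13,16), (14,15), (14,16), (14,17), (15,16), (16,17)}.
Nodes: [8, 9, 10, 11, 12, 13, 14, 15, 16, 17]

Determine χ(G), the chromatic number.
χ(G) = 4

Clique number ω(G) = 3 (lower bound: χ ≥ ω).
Suppose a proper 3-coloring c exists. The clique [8, 9, 17] takes 3 distinct colors; by symmetry let c(8) = 1, c(9) = 2, c(17) = 3.
- Vertex 10: neighbors [8, 17] already have colors [1, 3] ⇒ c(10) = 2.
- Vertex 11: neighbors [8, 10] already have colors [1, 2] ⇒ c(11) = 3.
- Vertex 13: neighbors [8, 10] already have colors [1, 2] ⇒ c(13) = 3.
- Vertex 14: neighbors [9, 17] already have colors [2, 3] ⇒ c(14) = 1.
- Vertex 15: neighbors [14, 9, 11] already have colors [1, 2, 3] — all 3 colors blocked. Contradiction.
The forced assignments end in a contradiction, so G has no proper 3-coloring (χ ≥ 4).
The coloring below uses 4 colors, so χ(G) = 4.
A valid 4-coloring: color 1: [11, 13, 17]; color 2: [8, 14]; color 3: [9, 10, 16]; color 4: [12, 15].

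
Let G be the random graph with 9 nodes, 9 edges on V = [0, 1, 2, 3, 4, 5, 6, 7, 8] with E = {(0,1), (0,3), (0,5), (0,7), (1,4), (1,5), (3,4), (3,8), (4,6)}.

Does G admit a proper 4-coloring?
Yes, G is 4-colorable

A valid 4-coloring: color 1: [0, 2, 4, 8]; color 2: [1, 3, 6, 7]; color 3: [5].
(χ(G) = 3 ≤ 4.)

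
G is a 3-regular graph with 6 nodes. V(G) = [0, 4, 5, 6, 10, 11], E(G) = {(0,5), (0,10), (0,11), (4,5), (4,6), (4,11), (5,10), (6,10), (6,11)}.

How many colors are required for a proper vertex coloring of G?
χ(G) = 3

Clique number ω(G) = 3 (lower bound: χ ≥ ω).
The clique on [0, 5, 10] has size 3, forcing χ ≥ 3, and the coloring below uses 3 colors, so χ(G) = 3.
A valid 3-coloring: color 1: [0, 6]; color 2: [4, 10]; color 3: [5, 11].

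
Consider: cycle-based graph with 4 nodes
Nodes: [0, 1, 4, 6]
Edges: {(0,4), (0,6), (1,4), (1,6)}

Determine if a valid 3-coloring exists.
A valid 3-coloring: color 1: [4, 6]; color 2: [0, 1].
(χ(G) = 2 ≤ 3.)

Yes, G is 3-colorable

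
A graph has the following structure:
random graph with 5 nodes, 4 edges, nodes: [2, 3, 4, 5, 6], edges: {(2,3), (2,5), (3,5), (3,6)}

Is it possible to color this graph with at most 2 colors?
The clique on vertices [2, 3, 5] has size 3 > 2, so it alone needs 3 colors.

No, G is not 2-colorable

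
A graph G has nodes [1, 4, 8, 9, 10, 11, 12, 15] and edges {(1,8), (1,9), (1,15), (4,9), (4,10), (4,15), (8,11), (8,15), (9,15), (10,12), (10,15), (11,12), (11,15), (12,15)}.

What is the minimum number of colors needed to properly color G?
Clique number ω(G) = 3 (lower bound: χ ≥ ω).
Odd cycle [10, 4, 9, 1, 8, 11, 12] needs 3 colors (χ ≥ 3).
Vertex 15 is adjacent to every vertex of [1, 4, 8, 9, 10, 11, 12], which already need 3 colors among themselves, so 15 needs a new color (χ ≥ 4).
The coloring below uses 4 colors, so χ(G) = 4.
A valid 4-coloring: color 1: [15]; color 2: [9, 10, 11]; color 3: [1, 4, 12]; color 4: [8].

χ(G) = 4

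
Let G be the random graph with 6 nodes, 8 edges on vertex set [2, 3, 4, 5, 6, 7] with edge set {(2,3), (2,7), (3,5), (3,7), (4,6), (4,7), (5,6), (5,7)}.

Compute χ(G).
χ(G) = 3

Clique number ω(G) = 3 (lower bound: χ ≥ ω).
The clique on [2, 3, 7] has size 3, forcing χ ≥ 3, and the coloring below uses 3 colors, so χ(G) = 3.
A valid 3-coloring: color 1: [6, 7]; color 2: [2, 4, 5]; color 3: [3].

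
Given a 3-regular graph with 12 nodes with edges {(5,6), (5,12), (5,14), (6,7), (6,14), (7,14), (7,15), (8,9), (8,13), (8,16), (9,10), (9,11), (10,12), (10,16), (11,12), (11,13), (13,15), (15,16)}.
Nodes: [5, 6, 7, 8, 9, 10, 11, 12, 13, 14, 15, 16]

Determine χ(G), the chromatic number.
Clique number ω(G) = 3 (lower bound: χ ≥ ω).
The clique on [5, 6, 14] has size 3, forcing χ ≥ 3, and the coloring below uses 3 colors, so χ(G) = 3.
A valid 3-coloring: color 1: [5, 7, 10, 13]; color 2: [9, 12, 14, 16]; color 3: [6, 8, 11, 15].

χ(G) = 3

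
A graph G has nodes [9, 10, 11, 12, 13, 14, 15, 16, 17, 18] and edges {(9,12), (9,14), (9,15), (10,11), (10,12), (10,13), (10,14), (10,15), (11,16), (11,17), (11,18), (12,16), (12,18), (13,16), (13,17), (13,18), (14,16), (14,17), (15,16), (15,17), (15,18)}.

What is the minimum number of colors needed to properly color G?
Clique number ω(G) = 2 (lower bound: χ ≥ ω).
The graph is bipartite (no odd cycle), so 2 colors suffice: χ(G) = 2.
A valid 2-coloring: color 1: [9, 10, 16, 17, 18]; color 2: [11, 12, 13, 14, 15].

χ(G) = 2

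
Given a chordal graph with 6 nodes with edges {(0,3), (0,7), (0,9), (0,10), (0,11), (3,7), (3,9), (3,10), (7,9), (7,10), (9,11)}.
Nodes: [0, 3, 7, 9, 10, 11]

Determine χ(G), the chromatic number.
χ(G) = 4

Clique number ω(G) = 4 (lower bound: χ ≥ ω).
The clique on [0, 3, 7, 9] has size 4, forcing χ ≥ 4, and the coloring below uses 4 colors, so χ(G) = 4.
A valid 4-coloring: color 1: [0]; color 2: [3, 11]; color 3: [9, 10]; color 4: [7].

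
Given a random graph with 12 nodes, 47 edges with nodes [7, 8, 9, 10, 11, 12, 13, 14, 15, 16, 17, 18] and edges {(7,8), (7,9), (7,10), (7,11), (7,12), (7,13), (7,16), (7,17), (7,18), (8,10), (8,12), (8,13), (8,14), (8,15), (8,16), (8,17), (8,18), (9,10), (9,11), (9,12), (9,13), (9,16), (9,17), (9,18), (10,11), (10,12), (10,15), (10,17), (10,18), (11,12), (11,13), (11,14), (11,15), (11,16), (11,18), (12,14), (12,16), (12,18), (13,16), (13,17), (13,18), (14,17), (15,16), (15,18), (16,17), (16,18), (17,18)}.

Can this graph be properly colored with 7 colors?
Yes, G is 7-colorable

A valid 7-coloring: color 1: [14, 18]; color 2: [7, 15]; color 3: [8, 9]; color 4: [10, 16]; color 5: [11, 17]; color 6: [12, 13].
(χ(G) = 6 ≤ 7.)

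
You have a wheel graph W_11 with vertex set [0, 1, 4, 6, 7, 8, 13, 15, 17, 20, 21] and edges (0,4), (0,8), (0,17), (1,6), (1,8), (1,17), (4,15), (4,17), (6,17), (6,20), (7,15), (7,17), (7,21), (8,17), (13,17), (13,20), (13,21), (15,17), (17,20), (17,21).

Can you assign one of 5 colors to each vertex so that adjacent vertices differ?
A valid 5-coloring: color 1: [17]; color 2: [4, 6, 7, 8, 13]; color 3: [0, 1, 15, 20, 21].
(χ(G) = 3 ≤ 5.)

Yes, G is 5-colorable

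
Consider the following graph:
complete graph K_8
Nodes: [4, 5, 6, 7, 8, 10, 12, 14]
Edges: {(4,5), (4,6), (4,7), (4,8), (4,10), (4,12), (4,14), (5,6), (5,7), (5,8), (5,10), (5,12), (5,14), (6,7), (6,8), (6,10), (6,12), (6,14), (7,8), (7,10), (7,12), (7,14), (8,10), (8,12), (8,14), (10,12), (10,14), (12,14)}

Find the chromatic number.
χ(G) = 8

Clique number ω(G) = 8 (lower bound: χ ≥ ω).
The clique on [4, 5, 6, 7, 8, 10, 12, 14] has size 8, forcing χ ≥ 8, and the coloring below uses 8 colors, so χ(G) = 8.
A valid 8-coloring: color 1: [5]; color 2: [8]; color 3: [7]; color 4: [14]; color 5: [12]; color 6: [4]; color 7: [6]; color 8: [10].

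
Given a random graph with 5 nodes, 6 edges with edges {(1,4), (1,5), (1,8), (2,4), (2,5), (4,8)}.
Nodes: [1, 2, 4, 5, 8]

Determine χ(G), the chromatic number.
Clique number ω(G) = 3 (lower bound: χ ≥ ω).
The clique on [1, 4, 8] has size 3, forcing χ ≥ 3, and the coloring below uses 3 colors, so χ(G) = 3.
A valid 3-coloring: color 1: [1, 2]; color 2: [4, 5]; color 3: [8].

χ(G) = 3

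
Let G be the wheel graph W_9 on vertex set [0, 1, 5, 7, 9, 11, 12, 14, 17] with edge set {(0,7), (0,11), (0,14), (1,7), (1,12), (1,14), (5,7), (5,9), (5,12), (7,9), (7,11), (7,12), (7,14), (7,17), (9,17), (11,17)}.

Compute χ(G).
Clique number ω(G) = 3 (lower bound: χ ≥ ω).
The clique on [0, 7, 11] has size 3, forcing χ ≥ 3, and the coloring below uses 3 colors, so χ(G) = 3.
A valid 3-coloring: color 1: [7]; color 2: [9, 11, 12, 14]; color 3: [0, 1, 5, 17].

χ(G) = 3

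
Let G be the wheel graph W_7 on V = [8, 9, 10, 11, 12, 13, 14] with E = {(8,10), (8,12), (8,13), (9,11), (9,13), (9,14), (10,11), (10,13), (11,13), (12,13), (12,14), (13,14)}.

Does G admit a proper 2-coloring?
The clique on vertices [8, 10, 13] has size 3 > 2, so it alone needs 3 colors.

No, G is not 2-colorable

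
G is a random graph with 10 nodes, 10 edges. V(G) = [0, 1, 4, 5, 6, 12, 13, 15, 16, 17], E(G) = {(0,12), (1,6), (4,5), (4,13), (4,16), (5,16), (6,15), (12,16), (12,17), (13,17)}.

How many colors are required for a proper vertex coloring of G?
Clique number ω(G) = 3 (lower bound: χ ≥ ω).
The clique on [4, 5, 16] has size 3, forcing χ ≥ 3, and the coloring below uses 3 colors, so χ(G) = 3.
A valid 3-coloring: color 1: [0, 6, 13, 16]; color 2: [1, 4, 12, 15]; color 3: [5, 17].

χ(G) = 3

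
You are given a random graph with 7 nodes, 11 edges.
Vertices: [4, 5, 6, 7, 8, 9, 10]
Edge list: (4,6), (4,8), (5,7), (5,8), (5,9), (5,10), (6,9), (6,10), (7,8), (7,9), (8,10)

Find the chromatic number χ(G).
Clique number ω(G) = 3 (lower bound: χ ≥ ω).
The clique on [5, 8, 10] has size 3, forcing χ ≥ 3, and the coloring below uses 3 colors, so χ(G) = 3.
A valid 3-coloring: color 1: [8, 9]; color 2: [5, 6]; color 3: [4, 7, 10].

χ(G) = 3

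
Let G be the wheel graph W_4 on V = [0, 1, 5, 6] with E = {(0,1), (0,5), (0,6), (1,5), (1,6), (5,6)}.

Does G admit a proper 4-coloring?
Yes, G is 4-colorable

A valid 4-coloring: color 1: [1]; color 2: [5]; color 3: [6]; color 4: [0].
(χ(G) = 4 ≤ 4.)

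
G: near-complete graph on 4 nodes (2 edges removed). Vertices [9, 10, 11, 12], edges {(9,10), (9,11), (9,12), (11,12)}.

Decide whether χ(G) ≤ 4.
A valid 4-coloring: color 1: [9]; color 2: [10, 12]; color 3: [11].
(χ(G) = 3 ≤ 4.)

Yes, G is 4-colorable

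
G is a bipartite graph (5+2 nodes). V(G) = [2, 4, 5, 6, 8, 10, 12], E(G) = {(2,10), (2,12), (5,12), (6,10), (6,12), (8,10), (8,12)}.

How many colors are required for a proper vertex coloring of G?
Clique number ω(G) = 2 (lower bound: χ ≥ ω).
The graph is bipartite (no odd cycle), so 2 colors suffice: χ(G) = 2.
A valid 2-coloring: color 1: [4, 10, 12]; color 2: [2, 5, 6, 8].

χ(G) = 2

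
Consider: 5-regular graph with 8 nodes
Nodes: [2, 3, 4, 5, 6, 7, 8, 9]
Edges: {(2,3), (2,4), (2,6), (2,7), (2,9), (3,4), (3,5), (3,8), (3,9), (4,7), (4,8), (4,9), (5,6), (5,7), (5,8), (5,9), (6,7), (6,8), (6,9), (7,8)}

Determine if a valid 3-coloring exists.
No, G is not 3-colorable

The clique on vertices [5, 6, 7, 8] has size 4 > 3, so it alone needs 4 colors.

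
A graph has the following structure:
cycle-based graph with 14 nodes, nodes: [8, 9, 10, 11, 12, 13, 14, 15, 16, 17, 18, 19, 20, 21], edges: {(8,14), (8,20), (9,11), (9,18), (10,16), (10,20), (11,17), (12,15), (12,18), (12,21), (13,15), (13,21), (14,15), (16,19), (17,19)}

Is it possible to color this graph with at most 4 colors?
Yes, G is 4-colorable

A valid 4-coloring: color 1: [9, 12, 13, 14, 16, 17, 20]; color 2: [8, 10, 11, 15, 18, 19, 21].
(χ(G) = 2 ≤ 4.)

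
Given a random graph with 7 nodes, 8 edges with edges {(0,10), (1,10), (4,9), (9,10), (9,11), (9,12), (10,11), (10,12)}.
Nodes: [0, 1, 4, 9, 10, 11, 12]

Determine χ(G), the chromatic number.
Clique number ω(G) = 3 (lower bound: χ ≥ ω).
The clique on [9, 10, 11] has size 3, forcing χ ≥ 3, and the coloring below uses 3 colors, so χ(G) = 3.
A valid 3-coloring: color 1: [4, 10]; color 2: [0, 1, 9]; color 3: [11, 12].

χ(G) = 3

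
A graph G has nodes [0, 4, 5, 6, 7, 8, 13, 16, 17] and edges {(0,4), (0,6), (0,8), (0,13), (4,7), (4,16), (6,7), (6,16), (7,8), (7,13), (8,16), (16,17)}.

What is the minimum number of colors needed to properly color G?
Clique number ω(G) = 2 (lower bound: χ ≥ ω).
The graph is bipartite (no odd cycle), so 2 colors suffice: χ(G) = 2.
A valid 2-coloring: color 1: [0, 5, 7, 16]; color 2: [4, 6, 8, 13, 17].

χ(G) = 2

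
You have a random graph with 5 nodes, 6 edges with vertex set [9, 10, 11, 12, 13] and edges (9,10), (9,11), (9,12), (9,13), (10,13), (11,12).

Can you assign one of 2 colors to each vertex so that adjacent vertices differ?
No, G is not 2-colorable

The clique on vertices [9, 10, 13] has size 3 > 2, so it alone needs 3 colors.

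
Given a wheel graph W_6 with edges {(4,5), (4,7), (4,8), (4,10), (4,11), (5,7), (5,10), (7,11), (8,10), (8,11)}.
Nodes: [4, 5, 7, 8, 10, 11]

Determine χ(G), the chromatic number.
χ(G) = 4

Clique number ω(G) = 3 (lower bound: χ ≥ ω).
Odd cycle [11, 7, 5, 10, 8] needs 3 colors (χ ≥ 3).
Vertex 4 is adjacent to every vertex of [5, 7, 8, 10, 11], which already need 3 colors among themselves, so 4 needs a new color (χ ≥ 4).
The coloring below uses 4 colors, so χ(G) = 4.
A valid 4-coloring: color 1: [4]; color 2: [10, 11]; color 3: [7, 8]; color 4: [5].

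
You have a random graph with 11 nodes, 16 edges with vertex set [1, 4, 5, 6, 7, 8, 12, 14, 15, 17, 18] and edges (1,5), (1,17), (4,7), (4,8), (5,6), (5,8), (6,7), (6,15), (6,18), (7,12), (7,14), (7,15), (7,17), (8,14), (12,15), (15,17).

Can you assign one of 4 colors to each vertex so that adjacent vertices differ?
Yes, G is 4-colorable

A valid 4-coloring: color 1: [5, 7, 18]; color 2: [6, 8, 12, 17]; color 3: [1, 4, 14, 15].
(χ(G) = 3 ≤ 4.)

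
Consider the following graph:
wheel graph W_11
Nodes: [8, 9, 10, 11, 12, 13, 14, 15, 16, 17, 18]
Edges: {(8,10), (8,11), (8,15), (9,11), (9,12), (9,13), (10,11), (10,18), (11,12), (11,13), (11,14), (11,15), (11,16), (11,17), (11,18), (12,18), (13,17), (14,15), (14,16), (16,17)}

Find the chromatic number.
χ(G) = 3

Clique number ω(G) = 3 (lower bound: χ ≥ ω).
The clique on [8, 10, 11] has size 3, forcing χ ≥ 3, and the coloring below uses 3 colors, so χ(G) = 3.
A valid 3-coloring: color 1: [11]; color 2: [8, 9, 14, 17, 18]; color 3: [10, 12, 13, 15, 16].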